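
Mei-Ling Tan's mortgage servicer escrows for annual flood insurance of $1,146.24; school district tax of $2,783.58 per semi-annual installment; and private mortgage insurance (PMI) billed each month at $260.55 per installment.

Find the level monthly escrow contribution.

Flood insurance — $1,146.24 per year
School district tax — $2,783.58 × 2 = $5,567.16 per year
Private mortgage insurance (PMI) — $260.55 × 12 = $3,126.60 per year
Yearly total = $9,840.00
Monthly = $9,840.00 / 12 = $820.00

$820.00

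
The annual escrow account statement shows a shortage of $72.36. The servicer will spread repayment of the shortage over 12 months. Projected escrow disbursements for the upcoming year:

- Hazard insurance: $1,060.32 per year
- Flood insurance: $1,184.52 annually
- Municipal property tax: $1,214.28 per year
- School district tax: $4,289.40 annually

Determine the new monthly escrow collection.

$651.74

Hazard insurance = $1,060.32 per year
Flood insurance = $1,184.52 per year
Municipal property tax = $1,214.28 per year
School district tax = $4,289.40 per year
Total annual escrow = $7,748.52
Monthly = $7,748.52 / 12 = $645.71
Monthly shortage recovery: $72.36 / 12 = $6.03
New monthly escrow = $645.71 + $6.03 = $651.74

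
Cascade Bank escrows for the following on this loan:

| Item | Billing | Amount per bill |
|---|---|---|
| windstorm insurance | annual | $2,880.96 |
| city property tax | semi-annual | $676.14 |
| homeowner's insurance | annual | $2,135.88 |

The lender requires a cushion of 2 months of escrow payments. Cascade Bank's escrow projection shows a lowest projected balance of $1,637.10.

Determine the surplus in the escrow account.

Windstorm insurance = $2,880.96 annually
City property tax = $676.14 × 2 = $1,352.28 annually
Homeowner's insurance = $2,135.88 annually
Total annual escrow = $2,880.96 + $1,352.28 + $2,135.88 = $6,369.12
Per month = $6,369.12 / 12 = $530.76
Cushion = 2 × $530.76 = $1,061.52
Surplus = $1,637.10 − $1,061.52 = $575.58

$575.58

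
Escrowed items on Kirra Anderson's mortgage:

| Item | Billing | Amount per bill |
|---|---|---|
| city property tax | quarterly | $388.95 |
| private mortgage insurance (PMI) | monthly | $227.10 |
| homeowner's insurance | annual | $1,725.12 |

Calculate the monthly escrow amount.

$500.51

City property tax: $388.95 × 4 = $1,555.80
Private mortgage insurance (PMI): $227.10 × 12 = $2,725.20
Homeowner's insurance: $1,725.12
Yearly total = $1,555.80 + $2,725.20 + $1,725.12 = $6,006.12
Monthly = $6,006.12 ÷ 12 = $500.51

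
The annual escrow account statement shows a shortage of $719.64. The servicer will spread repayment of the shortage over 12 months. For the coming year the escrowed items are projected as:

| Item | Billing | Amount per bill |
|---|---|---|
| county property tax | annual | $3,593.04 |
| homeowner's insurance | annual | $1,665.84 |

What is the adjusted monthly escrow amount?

County property tax = $3,593.04 annually
Homeowner's insurance = $1,665.84 annually
Total per year = $5,258.88
Per month = $5,258.88 ÷ 12 = $438.24
Monthly shortage recovery: $719.64 ÷ 12 = $59.97
New monthly escrow = $438.24 + $59.97 = $498.21

$498.21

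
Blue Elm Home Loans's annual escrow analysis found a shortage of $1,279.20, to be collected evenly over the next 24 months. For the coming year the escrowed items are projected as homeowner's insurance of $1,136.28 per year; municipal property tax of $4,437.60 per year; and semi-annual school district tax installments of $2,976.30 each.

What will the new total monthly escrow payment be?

Homeowner's insurance: $1,136.28/yr
Municipal property tax: $4,437.60/yr
School district tax: $2,976.30 × 2 = $5,952.60/yr
Annual escrow total = $11,526.48
Base monthly escrow = $11,526.48 / 12 = $960.54
Shortage spread = $1,279.20 ÷ 24 = $53.30/mo
Adjusted monthly = $960.54 + $53.30 = $1,013.84

$1,013.84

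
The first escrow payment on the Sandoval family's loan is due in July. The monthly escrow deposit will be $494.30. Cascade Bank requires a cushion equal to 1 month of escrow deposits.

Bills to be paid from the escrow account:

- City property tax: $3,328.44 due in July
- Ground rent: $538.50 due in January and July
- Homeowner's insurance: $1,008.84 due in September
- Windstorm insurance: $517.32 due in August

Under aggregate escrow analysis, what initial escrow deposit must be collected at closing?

$4,404.50

Cushion = 1 × $494.30 = $494.30
Trial balance (start $0, +$494.30 each month, − disbursements):
  Jul: +$494.30 − $3,866.94 → -$3,372.64
  Aug: +$494.30 − $517.32 → -$3,395.66
  Sep: +$494.30 − $1,008.84 → -$3,910.20
  Oct: +$494.30 → -$3,415.90
  Nov: +$494.30 → -$2,921.60
  Dec: +$494.30 → -$2,427.30
  Jan: +$494.30 − $538.50 → -$2,471.50
  Feb: +$494.30 → -$1,977.20
  Mar: +$494.30 → -$1,482.90
  Apr: +$494.30 → -$988.60
  May: +$494.30 → -$494.30
  Jun: +$494.30 → $0.00
Lowest trial balance = -$3,910.20 (Sep)
Initial deposit = cushion − low point = $494.30 − (-$3,910.20) = $4,404.50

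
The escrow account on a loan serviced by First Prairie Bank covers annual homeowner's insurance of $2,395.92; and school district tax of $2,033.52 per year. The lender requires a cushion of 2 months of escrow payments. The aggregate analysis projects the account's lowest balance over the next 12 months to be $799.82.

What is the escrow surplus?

Homeowner's insurance = $2,395.92
School district tax = $2,033.52
Total per year = $2,395.92 + $2,033.52 = $4,429.44
Monthly escrow = $4,429.44 / 12 = $369.12
Cushion = 2 × $369.12 = $738.24
Excess over cushion: $799.82 − $738.24 = $61.58

$61.58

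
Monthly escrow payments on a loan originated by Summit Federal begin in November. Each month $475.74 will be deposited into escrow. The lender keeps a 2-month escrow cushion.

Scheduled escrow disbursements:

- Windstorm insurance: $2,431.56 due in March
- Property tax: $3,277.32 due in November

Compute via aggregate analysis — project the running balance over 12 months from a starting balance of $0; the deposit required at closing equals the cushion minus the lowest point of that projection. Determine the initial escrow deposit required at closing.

$4,281.66

Cushion = 2 × $475.74 = $951.48
Trial balance (start $0, +$475.74 each month, − disbursements):
  Nov: +$475.74 − $3,277.32 → -$2,801.58
  Dec: +$475.74 → -$2,325.84
  Jan: +$475.74 → -$1,850.10
  Feb: +$475.74 → -$1,374.36
  Mar: +$475.74 − $2,431.56 → -$3,330.18
  Apr: +$475.74 → -$2,854.44
  May: +$475.74 → -$2,378.70
  Jun: +$475.74 → -$1,902.96
  Jul: +$475.74 → -$1,427.22
  Aug: +$475.74 → -$951.48
  Sep: +$475.74 → -$475.74
  Oct: +$475.74 → $0.00
Lowest trial balance = -$3,330.18 (Mar)
Initial deposit = cushion − low point = $951.48 − (-$3,330.18) = $4,281.66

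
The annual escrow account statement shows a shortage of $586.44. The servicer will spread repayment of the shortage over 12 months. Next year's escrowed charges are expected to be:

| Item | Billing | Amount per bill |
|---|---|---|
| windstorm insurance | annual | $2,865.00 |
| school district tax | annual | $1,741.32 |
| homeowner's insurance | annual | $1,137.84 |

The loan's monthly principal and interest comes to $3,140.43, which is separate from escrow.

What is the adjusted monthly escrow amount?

$527.55

Windstorm insurance — $2,865.00 annually
School district tax — $1,741.32 annually
Homeowner's insurance — $1,137.84 annually
Annual escrow total = $2,865.00 + $1,741.32 + $1,137.84 = $5,744.16
Monthly escrow = $5,744.16 / 12 = $478.68
Shortage spread = $586.44 ÷ 12 = $48.87/mo
New monthly escrow = $478.68 + $48.87 = $527.55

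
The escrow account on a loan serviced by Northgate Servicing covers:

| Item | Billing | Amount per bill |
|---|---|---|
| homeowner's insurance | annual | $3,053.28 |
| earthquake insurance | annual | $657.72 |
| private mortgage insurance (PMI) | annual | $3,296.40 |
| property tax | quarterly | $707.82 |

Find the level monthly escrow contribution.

$819.89

Homeowner's insurance = $3,053.28 per year
Earthquake insurance = $657.72 per year
Private mortgage insurance (PMI) = $3,296.40 per year
Property tax = $707.82 × 4 = $2,831.28 per year
Total per year = $9,838.68
Per month = $9,838.68 ÷ 12 = $819.89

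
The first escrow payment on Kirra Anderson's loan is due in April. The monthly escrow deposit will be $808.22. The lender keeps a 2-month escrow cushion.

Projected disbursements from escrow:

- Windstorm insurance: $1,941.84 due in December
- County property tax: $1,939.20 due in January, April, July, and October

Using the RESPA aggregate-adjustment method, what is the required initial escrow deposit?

$3,232.88

Cushion = 2 × $808.22 = $1,616.44
Trial balance (start $0, +$808.22 each month, − disbursements):
  Apr: +$808.22 − $1,939.20 → -$1,130.98
  May: +$808.22 → -$322.76
  Jun: +$808.22 → $485.46
  Jul: +$808.22 − $1,939.20 → -$645.52
  Aug: +$808.22 → $162.70
  Sep: +$808.22 → $970.92
  Oct: +$808.22 − $1,939.20 → -$160.06
  Nov: +$808.22 → $648.16
  Dec: +$808.22 − $1,941.84 → -$485.46
  Jan: +$808.22 − $1,939.20 → -$1,616.44
  Feb: +$808.22 → -$808.22
  Mar: +$808.22 → $0.00
Lowest trial balance = -$1,616.44 (Jan)
Initial deposit = cushion − low point = $1,616.44 − (-$1,616.44) = $3,232.88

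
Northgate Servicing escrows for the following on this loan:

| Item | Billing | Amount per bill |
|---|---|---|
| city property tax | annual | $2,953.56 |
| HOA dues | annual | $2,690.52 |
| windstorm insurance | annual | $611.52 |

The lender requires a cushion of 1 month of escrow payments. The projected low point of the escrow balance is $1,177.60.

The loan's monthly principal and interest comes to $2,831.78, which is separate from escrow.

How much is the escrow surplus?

$656.30

City property tax — $2,953.56
HOA dues — $2,690.52
Windstorm insurance — $611.52
Combined annual = $6,255.60
Base monthly escrow = $6,255.60 ÷ 12 = $521.30
Required reserve = 1 × $521.30 = $521.30
Surplus = $1,177.60 − $521.30 = $656.30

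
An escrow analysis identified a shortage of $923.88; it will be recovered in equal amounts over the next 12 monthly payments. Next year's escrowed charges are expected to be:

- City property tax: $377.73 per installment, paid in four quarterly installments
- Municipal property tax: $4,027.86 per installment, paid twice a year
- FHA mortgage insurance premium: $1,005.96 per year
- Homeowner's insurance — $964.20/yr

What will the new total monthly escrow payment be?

City property tax: $377.73 × 4 = $1,510.92
Municipal property tax: $4,027.86 × 2 = $8,055.72
FHA mortgage insurance premium: $1,005.96
Homeowner's insurance: $964.20
Total per year = $11,536.80
Base monthly escrow = $11,536.80 / 12 = $961.40
Monthly shortage recovery: $923.88 ÷ 12 = $76.99
Adjusted monthly = $961.40 + $76.99 = $1,038.39

$1,038.39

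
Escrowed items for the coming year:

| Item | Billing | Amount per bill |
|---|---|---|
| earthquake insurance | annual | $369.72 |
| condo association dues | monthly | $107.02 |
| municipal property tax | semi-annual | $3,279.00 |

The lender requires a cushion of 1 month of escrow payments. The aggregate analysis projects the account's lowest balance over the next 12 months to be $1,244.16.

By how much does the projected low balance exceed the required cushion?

Earthquake insurance = $369.72
Condo association dues = $107.02 × 12 = $1,284.24
Municipal property tax = $3,279.00 × 2 = $6,558.00
Yearly total = $369.72 + $1,284.24 + $6,558.00 = $8,211.96
Monthly = $8,211.96 ÷ 12 = $684.33
Required cushion = 1 × $684.33 = $684.33
Excess over cushion: $1,244.16 − $684.33 = $559.83

$559.83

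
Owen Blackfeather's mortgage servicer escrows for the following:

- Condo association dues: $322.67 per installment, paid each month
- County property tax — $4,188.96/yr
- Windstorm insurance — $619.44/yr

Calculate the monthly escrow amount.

Condo association dues = $322.67 × 12 = $3,872.04/yr
County property tax = $4,188.96/yr
Windstorm insurance = $619.44/yr
Total annual escrow = $3,872.04 + $4,188.96 + $619.44 = $8,680.44
Monthly escrow = $8,680.44 / 12 = $723.37

$723.37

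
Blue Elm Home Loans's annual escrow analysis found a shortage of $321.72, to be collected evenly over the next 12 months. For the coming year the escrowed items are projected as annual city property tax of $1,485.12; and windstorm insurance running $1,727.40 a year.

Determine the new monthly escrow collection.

$294.52

City property tax: $1,485.12 annually
Windstorm insurance: $1,727.40 annually
Yearly total = $1,485.12 + $1,727.40 = $3,212.52
Per month = $3,212.52 / 12 = $267.71
Monthly shortage recovery: $321.72 / 12 = $26.81
New monthly escrow = $267.71 + $26.81 = $294.52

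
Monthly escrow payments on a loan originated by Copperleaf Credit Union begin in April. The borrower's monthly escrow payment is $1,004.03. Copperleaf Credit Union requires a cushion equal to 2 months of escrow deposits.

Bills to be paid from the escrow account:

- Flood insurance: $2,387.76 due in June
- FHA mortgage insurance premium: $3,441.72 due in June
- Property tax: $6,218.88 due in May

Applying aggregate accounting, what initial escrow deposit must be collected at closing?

$11,044.33

Cushion = 2 × $1,004.03 = $2,008.06
Trial balance (start $0, +$1,004.03 each month, − disbursements):
  Apr: +$1,004.03 → $1,004.03
  May: +$1,004.03 − $6,218.88 → -$4,210.82
  Jun: +$1,004.03 − $5,829.48 → -$9,036.27
  Jul: +$1,004.03 → -$8,032.24
  Aug: +$1,004.03 → -$7,028.21
  Sep: +$1,004.03 → -$6,024.18
  Oct: +$1,004.03 → -$5,020.15
  Nov: +$1,004.03 → -$4,016.12
  Dec: +$1,004.03 → -$3,012.09
  Jan: +$1,004.03 → -$2,008.06
  Feb: +$1,004.03 → -$1,004.03
  Mar: +$1,004.03 → $0.00
Lowest trial balance = -$9,036.27 (Jun)
Initial deposit = cushion − low point = $2,008.06 − (-$9,036.27) = $11,044.33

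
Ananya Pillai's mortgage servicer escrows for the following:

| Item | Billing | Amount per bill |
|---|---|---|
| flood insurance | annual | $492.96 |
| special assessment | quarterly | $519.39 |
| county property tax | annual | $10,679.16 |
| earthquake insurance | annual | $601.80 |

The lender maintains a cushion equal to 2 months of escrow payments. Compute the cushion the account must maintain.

Flood insurance — $492.96 per year
Special assessment — $519.39 × 4 = $2,077.56 per year
County property tax — $10,679.16 per year
Earthquake insurance — $601.80 per year
Annual escrow total = $492.96 + $2,077.56 + $10,679.16 + $601.80 = $13,851.48
Per month = $13,851.48 ÷ 12 = $1,154.29
Cushion = 2 × $1,154.29 = $2,308.58

$2,308.58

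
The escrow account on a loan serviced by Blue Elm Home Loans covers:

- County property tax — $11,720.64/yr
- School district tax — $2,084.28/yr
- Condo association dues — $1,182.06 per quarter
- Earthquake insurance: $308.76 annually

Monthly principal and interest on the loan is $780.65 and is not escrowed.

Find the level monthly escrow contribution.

$1,570.16

County property tax — $11,720.64/yr
School district tax — $2,084.28/yr
Condo association dues — $1,182.06 × 4 = $4,728.24/yr
Earthquake insurance — $308.76/yr
Yearly total = $11,720.64 + $2,084.28 + $4,728.24 + $308.76 = $18,841.92
Base monthly escrow = $18,841.92 / 12 = $1,570.16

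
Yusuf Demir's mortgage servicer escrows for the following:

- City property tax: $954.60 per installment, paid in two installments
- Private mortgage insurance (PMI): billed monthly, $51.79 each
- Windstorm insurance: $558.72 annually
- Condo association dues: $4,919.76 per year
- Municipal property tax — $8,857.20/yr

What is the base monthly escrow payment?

City property tax = $954.60 × 2 = $1,909.20
Private mortgage insurance (PMI) = $51.79 × 12 = $621.48
Windstorm insurance = $558.72
Condo association dues = $4,919.76
Municipal property tax = $8,857.20
Total per year = $16,866.36
Base monthly escrow = $16,866.36 ÷ 12 = $1,405.53

$1,405.53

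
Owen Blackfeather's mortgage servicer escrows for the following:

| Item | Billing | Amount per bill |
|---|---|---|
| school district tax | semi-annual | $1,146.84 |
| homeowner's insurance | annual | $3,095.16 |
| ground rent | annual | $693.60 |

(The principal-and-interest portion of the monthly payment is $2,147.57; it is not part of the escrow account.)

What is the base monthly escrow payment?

School district tax = $1,146.84 × 2 = $2,293.68 per year
Homeowner's insurance = $3,095.16 per year
Ground rent = $693.60 per year
Total annual escrow = $6,082.44
Base monthly escrow = $6,082.44 / 12 = $506.87

$506.87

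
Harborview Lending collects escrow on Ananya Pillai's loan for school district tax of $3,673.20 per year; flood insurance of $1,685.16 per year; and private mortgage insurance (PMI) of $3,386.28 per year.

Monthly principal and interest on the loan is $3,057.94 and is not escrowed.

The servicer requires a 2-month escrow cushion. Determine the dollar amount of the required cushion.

$1,457.44

School district tax: $3,673.20 annually
Flood insurance: $1,685.16 annually
Private mortgage insurance (PMI): $3,386.28 annually
Total per year = $8,744.64
Monthly escrow = $8,744.64 ÷ 12 = $728.72
Required cushion = 2 × $728.72 = $1,457.44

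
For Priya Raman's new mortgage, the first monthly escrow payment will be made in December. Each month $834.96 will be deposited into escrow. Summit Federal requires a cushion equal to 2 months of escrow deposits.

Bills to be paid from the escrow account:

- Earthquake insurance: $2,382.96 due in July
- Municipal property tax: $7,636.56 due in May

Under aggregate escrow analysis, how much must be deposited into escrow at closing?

Cushion = 2 × $834.96 = $1,669.92
Trial balance (start $0, +$834.96 each month, − disbursements):
  Dec: +$834.96 → $834.96
  Jan: +$834.96 → $1,669.92
  Feb: +$834.96 → $2,504.88
  Mar: +$834.96 → $3,339.84
  Apr: +$834.96 → $4,174.80
  May: +$834.96 − $7,636.56 → -$2,626.80
  Jun: +$834.96 → -$1,791.84
  Jul: +$834.96 − $2,382.96 → -$3,339.84
  Aug: +$834.96 → -$2,504.88
  Sep: +$834.96 → -$1,669.92
  Oct: +$834.96 → -$834.96
  Nov: +$834.96 → $0.00
Lowest trial balance = -$3,339.84 (Jul)
Initial deposit = cushion − low point = $1,669.92 − (-$3,339.84) = $5,009.76

$5,009.76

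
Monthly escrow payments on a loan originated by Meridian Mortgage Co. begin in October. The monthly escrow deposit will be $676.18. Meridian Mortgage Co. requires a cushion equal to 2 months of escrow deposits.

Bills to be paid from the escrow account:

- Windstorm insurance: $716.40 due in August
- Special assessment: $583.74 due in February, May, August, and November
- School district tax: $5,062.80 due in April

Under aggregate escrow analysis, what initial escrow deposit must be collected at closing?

$2,849.38

Cushion = 2 × $676.18 = $1,352.36
Trial balance (start $0, +$676.18 each month, − disbursements):
  Oct: +$676.18 → $676.18
  Nov: +$676.18 − $583.74 → $768.62
  Dec: +$676.18 → $1,444.80
  Jan: +$676.18 → $2,120.98
  Feb: +$676.18 − $583.74 → $2,213.42
  Mar: +$676.18 → $2,889.60
  Apr: +$676.18 − $5,062.80 → -$1,497.02
  May: +$676.18 − $583.74 → -$1,404.58
  Jun: +$676.18 → -$728.40
  Jul: +$676.18 → -$52.22
  Aug: +$676.18 − $1,300.14 → -$676.18
  Sep: +$676.18 → $0.00
Lowest trial balance = -$1,497.02 (Apr)
Initial deposit = cushion − low point = $1,352.36 − (-$1,497.02) = $2,849.38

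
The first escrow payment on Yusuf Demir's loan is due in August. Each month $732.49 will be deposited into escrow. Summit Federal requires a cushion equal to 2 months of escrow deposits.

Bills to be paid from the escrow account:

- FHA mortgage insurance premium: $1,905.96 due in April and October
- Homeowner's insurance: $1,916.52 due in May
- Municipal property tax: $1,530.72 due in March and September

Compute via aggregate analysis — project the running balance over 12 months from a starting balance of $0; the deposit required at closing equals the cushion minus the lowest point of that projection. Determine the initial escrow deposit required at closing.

Cushion = 2 × $732.49 = $1,464.98
Trial balance (start $0, +$732.49 each month, − disbursements):
  Aug: +$732.49 → $732.49
  Sep: +$732.49 − $1,530.72 → -$65.74
  Oct: +$732.49 − $1,905.96 → -$1,239.21
  Nov: +$732.49 → -$506.72
  Dec: +$732.49 → $225.77
  Jan: +$732.49 → $958.26
  Feb: +$732.49 → $1,690.75
  Mar: +$732.49 − $1,530.72 → $892.52
  Apr: +$732.49 − $1,905.96 → -$280.95
  May: +$732.49 − $1,916.52 → -$1,464.98
  Jun: +$732.49 → -$732.49
  Jul: +$732.49 → $0.00
Lowest trial balance = -$1,464.98 (May)
Initial deposit = cushion − low point = $1,464.98 − (-$1,464.98) = $2,929.96

$2,929.96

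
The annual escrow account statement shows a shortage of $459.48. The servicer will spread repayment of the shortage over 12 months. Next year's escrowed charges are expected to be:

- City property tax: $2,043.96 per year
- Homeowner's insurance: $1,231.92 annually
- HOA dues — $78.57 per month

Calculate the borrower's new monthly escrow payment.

City property tax — $2,043.96/yr
Homeowner's insurance — $1,231.92/yr
HOA dues — $78.57 × 12 = $942.84/yr
Total per year = $2,043.96 + $1,231.92 + $942.84 = $4,218.72
Base monthly escrow = $4,218.72 / 12 = $351.56
Shortage spread = $459.48 / 12 = $38.29/mo
Adjusted monthly = $351.56 + $38.29 = $389.85

$389.85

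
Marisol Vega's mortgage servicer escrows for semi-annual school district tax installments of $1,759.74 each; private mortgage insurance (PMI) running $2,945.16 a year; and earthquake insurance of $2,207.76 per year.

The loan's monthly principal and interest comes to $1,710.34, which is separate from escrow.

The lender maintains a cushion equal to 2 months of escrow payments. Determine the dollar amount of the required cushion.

School district tax — $1,759.74 × 2 = $3,519.48
Private mortgage insurance (PMI) — $2,945.16
Earthquake insurance — $2,207.76
Total per year = $3,519.48 + $2,945.16 + $2,207.76 = $8,672.40
Base monthly escrow = $8,672.40 ÷ 12 = $722.70
Required cushion = 2 × $722.70 = $1,445.40

$1,445.40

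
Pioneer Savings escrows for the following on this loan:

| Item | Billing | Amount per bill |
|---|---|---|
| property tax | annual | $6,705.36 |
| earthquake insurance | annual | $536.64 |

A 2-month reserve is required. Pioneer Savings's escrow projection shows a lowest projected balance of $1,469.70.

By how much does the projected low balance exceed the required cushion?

Property tax — $6,705.36/yr
Earthquake insurance — $536.64/yr
Annual escrow total = $6,705.36 + $536.64 = $7,242.00
Monthly escrow = $7,242.00 / 12 = $603.50
Cushion = 2 × $603.50 = $1,207.00
Surplus = $1,469.70 − $1,207.00 = $262.70

$262.70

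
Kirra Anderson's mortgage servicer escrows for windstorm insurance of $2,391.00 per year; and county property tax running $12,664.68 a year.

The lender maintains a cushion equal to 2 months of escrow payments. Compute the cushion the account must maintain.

Windstorm insurance — $2,391.00/yr
County property tax — $12,664.68/yr
Combined annual = $2,391.00 + $12,664.68 = $15,055.68
Per month = $15,055.68 ÷ 12 = $1,254.64
Cushion = 2 × $1,254.64 = $2,509.28

$2,509.28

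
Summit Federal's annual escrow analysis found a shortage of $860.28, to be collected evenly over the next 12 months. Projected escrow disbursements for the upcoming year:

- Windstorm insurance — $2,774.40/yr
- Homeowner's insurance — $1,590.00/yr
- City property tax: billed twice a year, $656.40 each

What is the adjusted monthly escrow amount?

$544.79

Windstorm insurance = $2,774.40
Homeowner's insurance = $1,590.00
City property tax = $656.40 × 2 = $1,312.80
Combined annual = $2,774.40 + $1,590.00 + $1,312.80 = $5,677.20
Monthly escrow = $5,677.20 ÷ 12 = $473.10
Monthly shortage recovery: $860.28 / 12 = $71.69
New monthly escrow = $473.10 + $71.69 = $544.79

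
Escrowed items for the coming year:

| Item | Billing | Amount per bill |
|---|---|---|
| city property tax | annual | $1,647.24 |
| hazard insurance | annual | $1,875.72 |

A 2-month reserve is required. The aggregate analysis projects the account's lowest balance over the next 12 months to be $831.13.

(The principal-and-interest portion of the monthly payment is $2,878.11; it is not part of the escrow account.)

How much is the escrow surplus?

$243.97

City property tax — $1,647.24/yr
Hazard insurance — $1,875.72/yr
Annual escrow total = $1,647.24 + $1,875.72 = $3,522.96
Per month = $3,522.96 ÷ 12 = $293.58
Required reserve = 2 × $293.58 = $587.16
Excess over cushion: $831.13 − $587.16 = $243.97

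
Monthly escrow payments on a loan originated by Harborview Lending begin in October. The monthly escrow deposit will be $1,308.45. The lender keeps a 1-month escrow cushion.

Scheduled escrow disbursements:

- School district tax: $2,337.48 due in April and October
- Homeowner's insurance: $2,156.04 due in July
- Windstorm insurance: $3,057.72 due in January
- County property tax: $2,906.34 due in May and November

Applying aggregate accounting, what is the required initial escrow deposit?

$4,386.21

Cushion = 1 × $1,308.45 = $1,308.45
Trial balance (start $0, +$1,308.45 each month, − disbursements):
  Oct: +$1,308.45 − $2,337.48 → -$1,029.03
  Nov: +$1,308.45 − $2,906.34 → -$2,626.92
  Dec: +$1,308.45 → -$1,318.47
  Jan: +$1,308.45 − $3,057.72 → -$3,067.74
  Feb: +$1,308.45 → -$1,759.29
  Mar: +$1,308.45 → -$450.84
  Apr: +$1,308.45 − $2,337.48 → -$1,479.87
  May: +$1,308.45 − $2,906.34 → -$3,077.76
  Jun: +$1,308.45 → -$1,769.31
  Jul: +$1,308.45 − $2,156.04 → -$2,616.90
  Aug: +$1,308.45 → -$1,308.45
  Sep: +$1,308.45 → $0.00
Lowest trial balance = -$3,077.76 (May)
Initial deposit = cushion − low point = $1,308.45 − (-$3,077.76) = $4,386.21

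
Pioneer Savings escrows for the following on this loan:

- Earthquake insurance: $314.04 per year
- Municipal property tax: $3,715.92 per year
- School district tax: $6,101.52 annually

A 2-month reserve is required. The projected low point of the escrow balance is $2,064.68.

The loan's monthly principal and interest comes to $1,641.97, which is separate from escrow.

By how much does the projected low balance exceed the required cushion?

Earthquake insurance: $314.04 annually
Municipal property tax: $3,715.92 annually
School district tax: $6,101.52 annually
Combined annual = $314.04 + $3,715.92 + $6,101.52 = $10,131.48
Base monthly escrow = $10,131.48 / 12 = $844.29
Cushion = 2 × $844.29 = $1,688.58
Excess over cushion: $2,064.68 − $1,688.58 = $376.10

$376.10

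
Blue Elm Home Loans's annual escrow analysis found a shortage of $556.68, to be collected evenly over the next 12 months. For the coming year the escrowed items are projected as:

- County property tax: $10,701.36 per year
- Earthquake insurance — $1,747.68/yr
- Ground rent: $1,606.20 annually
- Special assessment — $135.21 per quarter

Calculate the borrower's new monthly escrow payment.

County property tax = $10,701.36 annually
Earthquake insurance = $1,747.68 annually
Ground rent = $1,606.20 annually
Special assessment = $135.21 × 4 = $540.84 annually
Total per year = $10,701.36 + $1,747.68 + $1,606.20 + $540.84 = $14,596.08
Monthly = $14,596.08 ÷ 12 = $1,216.34
Monthly shortage recovery: $556.68 ÷ 12 = $46.39
New monthly escrow = $1,216.34 + $46.39 = $1,262.73

$1,262.73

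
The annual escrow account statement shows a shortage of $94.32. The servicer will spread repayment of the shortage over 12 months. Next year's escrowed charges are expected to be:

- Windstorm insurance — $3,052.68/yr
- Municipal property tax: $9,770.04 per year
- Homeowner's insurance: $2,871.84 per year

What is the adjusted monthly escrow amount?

Windstorm insurance — $3,052.68/yr
Municipal property tax — $9,770.04/yr
Homeowner's insurance — $2,871.84/yr
Annual escrow total = $15,694.56
Monthly escrow = $15,694.56 ÷ 12 = $1,307.88
Shortage spread = $94.32 ÷ 12 = $7.86/mo
New monthly escrow = $1,307.88 + $7.86 = $1,315.74

$1,315.74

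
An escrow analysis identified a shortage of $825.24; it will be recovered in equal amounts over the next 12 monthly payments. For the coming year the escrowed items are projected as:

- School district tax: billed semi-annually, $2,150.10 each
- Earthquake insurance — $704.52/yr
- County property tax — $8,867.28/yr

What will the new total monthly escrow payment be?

School district tax: $2,150.10 × 2 = $4,300.20/yr
Earthquake insurance: $704.52/yr
County property tax: $8,867.28/yr
Total per year = $13,872.00
Base monthly escrow = $13,872.00 / 12 = $1,156.00
Shortage per month = $825.24 / 12 = $68.77
Adjusted monthly = $1,156.00 + $68.77 = $1,224.77

$1,224.77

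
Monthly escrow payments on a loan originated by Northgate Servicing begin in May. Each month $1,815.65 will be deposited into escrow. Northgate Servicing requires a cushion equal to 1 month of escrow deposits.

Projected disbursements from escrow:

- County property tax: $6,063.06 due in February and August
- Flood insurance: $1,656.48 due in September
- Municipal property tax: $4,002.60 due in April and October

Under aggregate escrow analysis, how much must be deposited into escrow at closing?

$2,643.89

Cushion = 1 × $1,815.65 = $1,815.65
Trial balance (start $0, +$1,815.65 each month, − disbursements):
  May: +$1,815.65 → $1,815.65
  Jun: +$1,815.65 → $3,631.30
  Jul: +$1,815.65 → $5,446.95
  Aug: +$1,815.65 − $6,063.06 → $1,199.54
  Sep: +$1,815.65 − $1,656.48 → $1,358.71
  Oct: +$1,815.65 − $4,002.60 → -$828.24
  Nov: +$1,815.65 → $987.41
  Dec: +$1,815.65 → $2,803.06
  Jan: +$1,815.65 → $4,618.71
  Feb: +$1,815.65 − $6,063.06 → $371.30
  Mar: +$1,815.65 → $2,186.95
  Apr: +$1,815.65 − $4,002.60 → $0.00
Lowest trial balance = -$828.24 (Oct)
Initial deposit = cushion − low point = $1,815.65 − (-$828.24) = $2,643.89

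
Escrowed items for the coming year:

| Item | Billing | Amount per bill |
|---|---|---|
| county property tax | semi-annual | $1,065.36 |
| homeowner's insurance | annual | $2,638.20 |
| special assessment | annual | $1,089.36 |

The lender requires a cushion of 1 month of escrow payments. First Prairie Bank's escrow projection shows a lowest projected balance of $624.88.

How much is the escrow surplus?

County property tax: $1,065.36 × 2 = $2,130.72
Homeowner's insurance: $2,638.20
Special assessment: $1,089.36
Combined annual = $2,130.72 + $2,638.20 + $1,089.36 = $5,858.28
Monthly = $5,858.28 ÷ 12 = $488.19
Cushion = 1 × $488.19 = $488.19
Surplus = $624.88 − $488.19 = $136.69

$136.69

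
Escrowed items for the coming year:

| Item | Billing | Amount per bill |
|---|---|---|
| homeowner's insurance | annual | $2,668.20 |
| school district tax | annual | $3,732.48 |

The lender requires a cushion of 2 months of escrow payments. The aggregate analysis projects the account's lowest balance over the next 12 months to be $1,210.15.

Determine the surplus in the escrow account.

Homeowner's insurance: $2,668.20
School district tax: $3,732.48
Yearly total = $6,400.68
Monthly escrow = $6,400.68 / 12 = $533.39
Required cushion = 2 × $533.39 = $1,066.78
Surplus = $1,210.15 − $1,066.78 = $143.37

$143.37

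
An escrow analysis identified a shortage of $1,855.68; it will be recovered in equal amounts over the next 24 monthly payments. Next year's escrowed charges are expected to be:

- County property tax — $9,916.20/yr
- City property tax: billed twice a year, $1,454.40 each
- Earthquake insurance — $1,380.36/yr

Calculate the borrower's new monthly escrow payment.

$1,261.10

County property tax — $9,916.20/yr
City property tax — $1,454.40 × 2 = $2,908.80/yr
Earthquake insurance — $1,380.36/yr
Total per year = $14,205.36
Monthly escrow = $14,205.36 / 12 = $1,183.78
Shortage spread = $1,855.68 ÷ 24 = $77.32/mo
New monthly escrow = $1,183.78 + $77.32 = $1,261.10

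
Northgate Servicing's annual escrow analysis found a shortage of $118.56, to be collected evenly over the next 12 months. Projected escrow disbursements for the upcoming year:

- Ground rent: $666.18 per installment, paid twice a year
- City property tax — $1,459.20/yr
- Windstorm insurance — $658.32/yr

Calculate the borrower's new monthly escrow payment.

Ground rent = $666.18 × 2 = $1,332.36 per year
City property tax = $1,459.20 per year
Windstorm insurance = $658.32 per year
Yearly total = $3,449.88
Monthly escrow = $3,449.88 ÷ 12 = $287.49
Shortage spread = $118.56 / 12 = $9.88/mo
New monthly escrow = $287.49 + $9.88 = $297.37

$297.37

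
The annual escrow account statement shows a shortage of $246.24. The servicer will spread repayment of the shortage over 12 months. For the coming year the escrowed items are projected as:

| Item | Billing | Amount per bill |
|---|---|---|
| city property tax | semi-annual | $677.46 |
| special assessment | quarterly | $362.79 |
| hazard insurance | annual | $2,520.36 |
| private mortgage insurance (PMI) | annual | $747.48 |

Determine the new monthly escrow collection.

$526.68

City property tax: $677.46 × 2 = $1,354.92/yr
Special assessment: $362.79 × 4 = $1,451.16/yr
Hazard insurance: $2,520.36/yr
Private mortgage insurance (PMI): $747.48/yr
Total annual escrow = $6,073.92
Base monthly escrow = $6,073.92 / 12 = $506.16
Monthly shortage recovery: $246.24 / 12 = $20.52
Adjusted monthly = $506.16 + $20.52 = $526.68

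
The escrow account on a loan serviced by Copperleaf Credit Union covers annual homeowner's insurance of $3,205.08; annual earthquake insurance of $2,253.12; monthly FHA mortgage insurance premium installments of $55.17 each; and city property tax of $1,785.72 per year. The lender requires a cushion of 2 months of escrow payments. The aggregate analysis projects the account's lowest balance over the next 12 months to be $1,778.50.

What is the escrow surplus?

Homeowner's insurance: $3,205.08/yr
Earthquake insurance: $2,253.12/yr
FHA mortgage insurance premium: $55.17 × 12 = $662.04/yr
City property tax: $1,785.72/yr
Annual escrow total = $3,205.08 + $2,253.12 + $662.04 + $1,785.72 = $7,905.96
Per month = $7,905.96 / 12 = $658.83
Cushion = 2 × $658.83 = $1,317.66
Surplus = $1,778.50 − $1,317.66 = $460.84

$460.84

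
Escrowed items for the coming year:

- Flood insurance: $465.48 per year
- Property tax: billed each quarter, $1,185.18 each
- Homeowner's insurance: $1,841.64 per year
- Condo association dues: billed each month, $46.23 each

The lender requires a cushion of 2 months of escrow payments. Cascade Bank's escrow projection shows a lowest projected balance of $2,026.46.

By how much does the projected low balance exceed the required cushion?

Flood insurance = $465.48
Property tax = $1,185.18 × 4 = $4,740.72
Homeowner's insurance = $1,841.64
Condo association dues = $46.23 × 12 = $554.76
Annual escrow total = $465.48 + $4,740.72 + $1,841.64 + $554.76 = $7,602.60
Per month = $7,602.60 / 12 = $633.55
Cushion = 2 × $633.55 = $1,267.10
Excess over cushion: $2,026.46 − $1,267.10 = $759.36

$759.36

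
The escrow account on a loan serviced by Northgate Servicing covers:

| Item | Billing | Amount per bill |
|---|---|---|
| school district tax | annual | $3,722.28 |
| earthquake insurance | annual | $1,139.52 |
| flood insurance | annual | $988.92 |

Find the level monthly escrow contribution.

$487.56

School district tax = $3,722.28/yr
Earthquake insurance = $1,139.52/yr
Flood insurance = $988.92/yr
Combined annual = $3,722.28 + $1,139.52 + $988.92 = $5,850.72
Monthly = $5,850.72 ÷ 12 = $487.56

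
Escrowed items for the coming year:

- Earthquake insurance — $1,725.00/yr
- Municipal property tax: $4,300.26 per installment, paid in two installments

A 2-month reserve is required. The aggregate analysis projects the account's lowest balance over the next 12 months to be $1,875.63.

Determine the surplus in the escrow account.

Earthquake insurance = $1,725.00
Municipal property tax = $4,300.26 × 2 = $8,600.52
Total annual escrow = $1,725.00 + $8,600.52 = $10,325.52
Base monthly escrow = $10,325.52 / 12 = $860.46
Required reserve = 2 × $860.46 = $1,720.92
Surplus = $1,875.63 − $1,720.92 = $154.71

$154.71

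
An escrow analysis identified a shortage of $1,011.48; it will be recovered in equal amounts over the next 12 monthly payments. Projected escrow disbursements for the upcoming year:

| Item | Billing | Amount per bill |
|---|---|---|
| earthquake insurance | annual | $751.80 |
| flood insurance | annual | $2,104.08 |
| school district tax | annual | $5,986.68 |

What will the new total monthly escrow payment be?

$821.17

Earthquake insurance: $751.80/yr
Flood insurance: $2,104.08/yr
School district tax: $5,986.68/yr
Total annual escrow = $751.80 + $2,104.08 + $5,986.68 = $8,842.56
Monthly escrow = $8,842.56 / 12 = $736.88
Shortage per month = $1,011.48 / 12 = $84.29
Adjusted monthly = $736.88 + $84.29 = $821.17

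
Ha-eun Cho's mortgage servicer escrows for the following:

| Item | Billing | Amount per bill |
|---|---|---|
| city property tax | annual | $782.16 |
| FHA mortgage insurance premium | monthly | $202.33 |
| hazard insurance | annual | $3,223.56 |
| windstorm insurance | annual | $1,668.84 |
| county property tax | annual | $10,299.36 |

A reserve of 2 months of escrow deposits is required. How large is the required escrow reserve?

$3,066.98

City property tax = $782.16
FHA mortgage insurance premium = $202.33 × 12 = $2,427.96
Hazard insurance = $3,223.56
Windstorm insurance = $1,668.84
County property tax = $10,299.36
Yearly total = $782.16 + $2,427.96 + $3,223.56 + $1,668.84 + $10,299.36 = $18,401.88
Monthly = $18,401.88 / 12 = $1,533.49
Cushion = 2 × $1,533.49 = $3,066.98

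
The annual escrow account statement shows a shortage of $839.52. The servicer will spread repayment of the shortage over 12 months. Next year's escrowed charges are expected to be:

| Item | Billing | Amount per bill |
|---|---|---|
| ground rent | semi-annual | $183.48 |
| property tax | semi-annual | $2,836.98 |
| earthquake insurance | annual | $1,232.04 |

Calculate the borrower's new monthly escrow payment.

Ground rent: $183.48 × 2 = $366.96 per year
Property tax: $2,836.98 × 2 = $5,673.96 per year
Earthquake insurance: $1,232.04 per year
Total per year = $366.96 + $5,673.96 + $1,232.04 = $7,272.96
Per month = $7,272.96 / 12 = $606.08
Monthly shortage recovery: $839.52 ÷ 12 = $69.96
New monthly escrow = $606.08 + $69.96 = $676.04

$676.04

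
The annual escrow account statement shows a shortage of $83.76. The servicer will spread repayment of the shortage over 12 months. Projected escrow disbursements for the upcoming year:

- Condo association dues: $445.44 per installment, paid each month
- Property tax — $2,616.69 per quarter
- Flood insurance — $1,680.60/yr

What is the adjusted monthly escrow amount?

$1,464.70

Condo association dues = $445.44 × 12 = $5,345.28 annually
Property tax = $2,616.69 × 4 = $10,466.76 annually
Flood insurance = $1,680.60 annually
Total per year = $17,492.64
Monthly = $17,492.64 ÷ 12 = $1,457.72
Shortage spread = $83.76 / 12 = $6.98/mo
New monthly escrow = $1,457.72 + $6.98 = $1,464.70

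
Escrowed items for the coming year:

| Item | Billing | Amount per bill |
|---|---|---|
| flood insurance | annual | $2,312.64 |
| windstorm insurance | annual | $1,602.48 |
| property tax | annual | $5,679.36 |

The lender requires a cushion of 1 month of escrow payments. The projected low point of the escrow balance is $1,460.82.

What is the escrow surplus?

$661.28

Flood insurance = $2,312.64 annually
Windstorm insurance = $1,602.48 annually
Property tax = $5,679.36 annually
Annual escrow total = $2,312.64 + $1,602.48 + $5,679.36 = $9,594.48
Monthly = $9,594.48 ÷ 12 = $799.54
Required cushion = 1 × $799.54 = $799.54
Surplus = $1,460.82 − $799.54 = $661.28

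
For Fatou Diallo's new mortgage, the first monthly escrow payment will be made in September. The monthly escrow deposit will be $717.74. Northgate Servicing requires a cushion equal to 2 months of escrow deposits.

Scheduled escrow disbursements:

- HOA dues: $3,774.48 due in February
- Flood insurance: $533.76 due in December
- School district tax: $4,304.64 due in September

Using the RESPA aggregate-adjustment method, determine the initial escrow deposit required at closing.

Cushion = 2 × $717.74 = $1,435.48
Trial balance (start $0, +$717.74 each month, − disbursements):
  Sep: +$717.74 − $4,304.64 → -$3,586.90
  Oct: +$717.74 → -$2,869.16
  Nov: +$717.74 → -$2,151.42
  Dec: +$717.74 − $533.76 → -$1,967.44
  Jan: +$717.74 → -$1,249.70
  Feb: +$717.74 − $3,774.48 → -$4,306.44
  Mar: +$717.74 → -$3,588.70
  Apr: +$717.74 → -$2,870.96
  May: +$717.74 → -$2,153.22
  Jun: +$717.74 → -$1,435.48
  Jul: +$717.74 → -$717.74
  Aug: +$717.74 → $0.00
Lowest trial balance = -$4,306.44 (Feb)
Initial deposit = cushion − low point = $1,435.48 − (-$4,306.44) = $5,741.92

$5,741.92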